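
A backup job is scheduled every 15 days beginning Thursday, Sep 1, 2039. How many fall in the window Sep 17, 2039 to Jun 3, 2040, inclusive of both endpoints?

Occurrences land 15·i days after Sep 1, 2039 for i = 0, 1, 2, …
Sep 17, 2039 is 16 days after the start; 16 ÷ 15 = 1 remainder 1; since the remainder is 1, round up to i = 2. First occurrence in the window: #3 on Oct 1, 2039 (2×15 = 30 days in).
Jun 3, 2040 is 276 days after the start; 276 ÷ 15 = 18 remainder 6. Last occurrence in the window: #19 on May 28, 2040.
Occurrences #3 through #19: 17 in total.

17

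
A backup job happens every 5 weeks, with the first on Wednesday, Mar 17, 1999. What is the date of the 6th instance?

The 6th occurrence is 5 intervals after the first: 5 × 35 = 175 days after Mar 17, 1999.
Mar has 31 days — 14 days to the end of Mar leaves 161.
Apr has 30 days (131 left).
May has 31 days (100 left).
Jun has 30 days (70 left).
Jul has 31 days (39 left).
Aug has 31 days (8 left).
8 days into Sep → Sep 8, 1999.

Sep 8, 1999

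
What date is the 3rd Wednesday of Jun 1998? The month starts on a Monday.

Jun 17, 1998

Jun 1998 begins on a Monday, so the first Wednesday is Jun 3 (2 days later).
The 3rd Wednesday is 2 weeks later: 3 + 14 = 17.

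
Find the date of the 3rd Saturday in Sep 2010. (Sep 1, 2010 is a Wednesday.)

Sep 18, 2010

Sep 2010 begins on a Wednesday, so the first Saturday is Sep 4 (3 days later).
The 3rd Saturday is 2 weeks later: 4 + 14 = 18.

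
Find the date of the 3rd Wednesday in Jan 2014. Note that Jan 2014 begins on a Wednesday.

Jan 2014 begins on a Wednesday, so the first Wednesday is Jan 1.
The 3rd Wednesday is 2 weeks later: 1 + 14 = 15.

Jan 15, 2014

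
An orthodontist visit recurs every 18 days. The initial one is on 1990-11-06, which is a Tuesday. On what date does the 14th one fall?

1991-06-28

The 14th occurrence is 13 intervals after the first: 13 × 18 = 234 days after 1990-11-06.
November has 30 days — 24 days to the end of November leaves 210.
December has 31 days (179 left).
January has 31 days (148 left).
February has 28 days (120 left).
March has 31 days (89 left).
April has 30 days (59 left).
May has 31 days (28 left).
28 days into June → 1991-06-28.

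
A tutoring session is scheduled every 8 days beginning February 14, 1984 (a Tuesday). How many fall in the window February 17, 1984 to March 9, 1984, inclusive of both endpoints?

Occurrences land 8·i days after February 14, 1984 for i = 0, 1, 2, …
February 17, 1984 is 3 days after the start; 3 ÷ 8 = 0 remainder 3; since the remainder is 3, round up to i = 1. First occurrence in the window: #2 on February 22, 1984 (1×8 = 8 days in).
March 9, 1984 is 24 days after the start; 24 ÷ 8 = 3 remainder 0. Last occurrence in the window: #4 on March 9, 1984.
Occurrences #2 through #4: 3 in total.

3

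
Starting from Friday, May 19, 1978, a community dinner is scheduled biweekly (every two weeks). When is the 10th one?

September 22, 1978

The 10th occurrence is 9 intervals after the first: 9 × 14 = 126 days after May 19, 1978.
May has 31 days — 12 days to the end of May leaves 114.
June has 30 days (84 left).
July has 31 days (53 left).
August has 31 days (22 left).
22 days into September → September 22, 1978.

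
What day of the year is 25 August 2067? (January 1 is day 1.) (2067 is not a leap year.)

Days in months before August: 31 + 28 + 31 + 30 + 31 + 30 + 31 = 212.
Plus 25 days into August → day 237.

237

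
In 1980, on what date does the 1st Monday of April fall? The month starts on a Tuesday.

April 1980 begins on a Tuesday, so the first Monday is April 7 (6 days later).

1980-04-07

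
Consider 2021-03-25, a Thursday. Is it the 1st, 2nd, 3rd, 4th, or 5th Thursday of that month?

4th

Day 25 falls in week ⌈25/7⌉ of the month.
Days 1–7 hold the 1st Thursday, 8–14 the 2nd, 15–21 the 3rd, 22–28 the 4th, 29–31 the 5th.
25 is in the range for the 4th.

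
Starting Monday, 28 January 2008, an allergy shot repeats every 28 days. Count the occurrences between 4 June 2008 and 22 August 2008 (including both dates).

3

Occurrences land 28·i days after 28 January 2008 for i = 0, 1, 2, …
4 June 2008 is 128 days after the start; 128 ÷ 28 = 4 remainder 16; since the remainder is 16, round up to i = 5. First occurrence in the window: #6 on 16 June 2008 (5×28 = 140 days in).
22 August 2008 is 207 days after the start; 207 ÷ 28 = 7 remainder 11. Last occurrence in the window: #8 on 11 August 2008.
Occurrences #6 through #8: 3 in total.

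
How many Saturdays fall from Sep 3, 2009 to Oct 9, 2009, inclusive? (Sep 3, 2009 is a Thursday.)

5

Sep 3, 2009 is a Thursday; the first Saturday on or after it is Sep 5, 2009 (2 days later).
From Sep 5, 2009 to Oct 9, 2009: 25 + 9 = 34 days (rest of Sep, Oct).
34 ÷ 7 = 4 full weeks with remainder 6, so 4 more Saturdays after the first → 5.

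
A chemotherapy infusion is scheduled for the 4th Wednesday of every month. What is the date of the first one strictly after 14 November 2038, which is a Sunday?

24 November 2038

November 2038 starts on a Monday; its first Wednesday is the 3rd, so the 4th Wednesday is the 24th — 24 November 2038.
24 November 2038 is after 14 November 2038, so that is the next one.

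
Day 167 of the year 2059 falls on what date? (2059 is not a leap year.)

January has 31 days (167 − 31 = 136 remain).
February has 28 days (136 − 28 = 108 remain).
March has 31 days (108 − 31 = 77 remain).
April has 30 days (77 − 30 = 47 remain).
May has 31 days (47 − 31 = 16 remain).
16 into June → June 16.

June 16, 2059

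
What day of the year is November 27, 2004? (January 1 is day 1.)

Days in months before November: 31 + 29 + 31 + 30 + 31 + 30 + 31 + 31 + 30 + 31 = 305.
Plus 27 days into November → day 332.

332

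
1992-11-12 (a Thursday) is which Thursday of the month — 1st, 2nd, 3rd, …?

Day 12 falls in week ⌈12/7⌉ of the month.
Days 1–7 hold the 1st Thursday, 8–14 the 2nd, 15–21 the 3rd, 22–28 the 4th, 29–31 the 5th.
12 is in the range for the 2nd.

2nd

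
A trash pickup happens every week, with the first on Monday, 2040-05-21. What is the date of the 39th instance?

The 39th occurrence is 38 intervals after the first: 38 × 7 = 266 days after 2040-05-21.
May has 31 days — 10 days to the end of May leaves 256.
June has 30 days (226 left).
July has 31 days (195 left).
August has 31 days (164 left).
September has 30 days (134 left).
October has 31 days (103 left).
November has 30 days (73 left).
December has 31 days (42 left).
January has 31 days (11 left).
11 days into February → 2041-02-11.

2041-02-11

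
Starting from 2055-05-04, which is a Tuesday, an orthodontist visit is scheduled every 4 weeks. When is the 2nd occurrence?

2055-06-01

The 2nd occurrence is 1 interval after the first: 1 × 28 = 28 days after 2055-05-04.
May has 31 days — 27 days to the end of May leaves 1.
1 day into June → 2055-06-01.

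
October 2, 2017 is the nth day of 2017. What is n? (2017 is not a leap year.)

275

Days in months before October: 31 + 28 + 31 + 30 + 31 + 30 + 31 + 31 + 30 = 273.
Plus 2 days into October → day 275.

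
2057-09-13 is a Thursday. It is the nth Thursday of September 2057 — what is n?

2nd

Day 13 falls in week ⌈13/7⌉ of the month.
Days 1–7 hold the 1st Thursday, 8–14 the 2nd, 15–21 the 3rd, 22–28 the 4th, 29–31 the 5th.
13 is in the range for the 2nd.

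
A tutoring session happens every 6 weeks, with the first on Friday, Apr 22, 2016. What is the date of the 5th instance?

The 5th occurrence is 4 intervals after the first: 4 × 42 = 168 days after Apr 22, 2016.
Apr has 30 days — 8 days to the end of Apr leaves 160.
May has 31 days (129 left).
Jun has 30 days (99 left).
Jul has 31 days (68 left).
Aug has 31 days (37 left).
Sep has 30 days (7 left).
7 days into Oct → Oct 7, 2016.

Oct 7, 2016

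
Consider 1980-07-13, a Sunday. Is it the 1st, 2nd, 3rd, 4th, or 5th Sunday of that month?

2nd

Day 13 falls in week ⌈13/7⌉ of the month.
Days 1–7 hold the 1st Sunday, 8–14 the 2nd, 15–21 the 3rd, 22–28 the 4th, 29–31 the 5th.
13 is in the range for the 2nd.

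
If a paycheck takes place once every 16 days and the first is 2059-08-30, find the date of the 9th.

The 9th occurrence is 8 intervals after the first: 8 × 16 = 128 days after 2059-08-30.
August has 31 days — 1 day to the end of August leaves 127.
September has 30 days (97 left).
October has 31 days (66 left).
November has 30 days (36 left).
December has 31 days (5 left).
5 days into January → 2060-01-05.

2060-01-05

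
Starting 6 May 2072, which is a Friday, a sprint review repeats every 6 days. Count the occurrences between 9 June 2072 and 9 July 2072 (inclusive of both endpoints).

Occurrences land 6·i days after 6 May 2072 for i = 0, 1, 2, …
9 June 2072 is 34 days after the start; 34 ÷ 6 = 5 remainder 4; since the remainder is 4, round up to i = 6. First occurrence in the window: #7 on 11 June 2072 (6×6 = 36 days in).
9 July 2072 is 64 days after the start; 64 ÷ 6 = 10 remainder 4. Last occurrence in the window: #11 on 5 July 2072.
Occurrences #7 through #11: 5 in total.

5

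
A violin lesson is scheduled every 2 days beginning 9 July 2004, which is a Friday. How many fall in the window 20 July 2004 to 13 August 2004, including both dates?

Occurrences land 2·i days after 9 July 2004 for i = 0, 1, 2, …
20 July 2004 is 11 days after the start; 11 ÷ 2 = 5 remainder 1; since the remainder is 1, round up to i = 6. First occurrence in the window: #7 on 21 July 2004 (6×2 = 12 days in).
13 August 2004 is 35 days after the start; 35 ÷ 2 = 17 remainder 1. Last occurrence in the window: #18 on 12 August 2004.
Occurrences #7 through #18: 12 in total.

12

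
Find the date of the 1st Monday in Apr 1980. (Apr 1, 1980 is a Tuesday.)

Apr 7, 1980

Apr 1980 begins on a Tuesday, so the first Monday is Apr 7 (6 days later).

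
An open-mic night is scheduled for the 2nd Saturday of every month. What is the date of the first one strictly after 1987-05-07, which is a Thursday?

1987-05-09

May 1987 starts on a Friday; its first Saturday is the 2nd, so the 2nd Saturday is the 9th — 1987-05-09.
1987-05-09 is after 1987-05-07, so that is the next one.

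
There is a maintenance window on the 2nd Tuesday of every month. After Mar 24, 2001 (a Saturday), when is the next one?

Apr 10, 2001

Mar 2001 starts on a Thursday; its first Tuesday is the 6th, so the 2nd Tuesday is the 13th — Mar 13, 2001.
That is not after Mar 24, 2001, so look at Apr 2001.
Apr 2001 starts on a Sunday; its first Tuesday is the 3rd, so the 2nd Tuesday is the 10th — Apr 10, 2001.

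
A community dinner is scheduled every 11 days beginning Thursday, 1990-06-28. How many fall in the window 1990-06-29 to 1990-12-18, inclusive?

Occurrences land 11·i days after 1990-06-28 for i = 0, 1, 2, …
1990-06-29 is 1 day after the start; 1 ÷ 11 = 0 remainder 1; since the remainder is 1, round up to i = 1. First occurrence in the window: #2 on 1990-07-09 (1×11 = 11 days in).
1990-12-18 is 173 days after the start; 173 ÷ 11 = 15 remainder 8. Last occurrence in the window: #16 on 1990-12-10.
Occurrences #2 through #16: 15 in total.

15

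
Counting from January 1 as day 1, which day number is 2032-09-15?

Days in months before September: 31 + 29 + 31 + 30 + 31 + 30 + 31 + 31 = 244.
Plus 15 days into September → day 259.

259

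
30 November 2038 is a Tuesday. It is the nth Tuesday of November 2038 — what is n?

5th

Day 30 falls in week ⌈30/7⌉ of the month.
Days 1–7 hold the 1st Tuesday, 8–14 the 2nd, 15–21 the 3rd, 22–28 the 4th, 29–31 the 5th.
30 is in the range for the 5th.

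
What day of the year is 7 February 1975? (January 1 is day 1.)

38

Days in months before February: 31 = 31.
Plus 7 days into February → day 38.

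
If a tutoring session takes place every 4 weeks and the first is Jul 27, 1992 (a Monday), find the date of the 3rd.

Sep 21, 1992

The 3rd occurrence is 2 intervals after the first: 2 × 28 = 56 days after Jul 27, 1992.
Jul has 31 days — 4 days to the end of Jul leaves 52.
Aug has 31 days (21 left).
21 days into Sep → Sep 21, 1992.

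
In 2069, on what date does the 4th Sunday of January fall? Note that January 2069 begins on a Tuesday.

2069-01-27

January 2069 begins on a Tuesday, so the first Sunday is January 6 (5 days later).
The 4th Sunday is 3 weeks later: 6 + 21 = 27.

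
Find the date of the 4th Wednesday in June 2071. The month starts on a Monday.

June 24, 2071

June 2071 begins on a Monday, so the first Wednesday is June 3 (2 days later).
The 4th Wednesday is 3 weeks later: 3 + 21 = 24.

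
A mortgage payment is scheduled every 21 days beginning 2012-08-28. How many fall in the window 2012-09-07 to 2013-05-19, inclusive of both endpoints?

Occurrences land 21·i days after 2012-08-28 for i = 0, 1, 2, …
2012-09-07 is 10 days after the start; 10 ÷ 21 = 0 remainder 10; since the remainder is 10, round up to i = 1. First occurrence in the window: #2 on 2012-09-18 (1×21 = 21 days in).
2013-05-19 is 264 days after the start; 264 ÷ 21 = 12 remainder 12. Last occurrence in the window: #13 on 2013-05-07.
Occurrences #2 through #13: 12 in total.

12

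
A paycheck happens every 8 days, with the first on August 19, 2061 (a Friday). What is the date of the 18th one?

January 2, 2062

The 18th occurrence is 17 intervals after the first: 17 × 8 = 136 days after August 19, 2061.
August has 31 days — 12 days to the end of August leaves 124.
September has 30 days (94 left).
October has 31 days (63 left).
November has 30 days (33 left).
December has 31 days (2 left).
2 days into January → January 2, 2062.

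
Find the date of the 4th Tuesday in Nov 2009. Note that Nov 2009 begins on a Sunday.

Nov 2009 begins on a Sunday, so the first Tuesday is Nov 3 (2 days later).
The 4th Tuesday is 3 weeks later: 3 + 21 = 24.

Nov 24, 2009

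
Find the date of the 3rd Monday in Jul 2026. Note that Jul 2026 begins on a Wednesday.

Jul 2026 begins on a Wednesday, so the first Monday is Jul 6 (5 days later).
The 3rd Monday is 2 weeks later: 6 + 14 = 20.

Jul 20, 2026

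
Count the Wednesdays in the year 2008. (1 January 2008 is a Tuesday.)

1 January 2008 is a Tuesday; the first Wednesday on or after it is 2 January 2008 (1 day later).
From 2 January 2008 to 31 December 2008: 29 + 29 + 31 + 30 + 31 + 30 + 31 + 31 + 30 + 31 + 30 + 31 = 364 days (rest of January, February, March, April, May, June, July, August, September, October, November, December).
364 ÷ 7 = 52 full weeks with remainder 0, so 52 more Wednesdays after the first → 53.

53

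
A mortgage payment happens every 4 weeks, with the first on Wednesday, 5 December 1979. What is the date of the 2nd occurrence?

2 January 1980

The 2nd occurrence is 1 interval after the first: 1 × 28 = 28 days after 5 December 1979.
December has 31 days — 26 days to the end of December leaves 2.
2 days into January → 2 January 1980.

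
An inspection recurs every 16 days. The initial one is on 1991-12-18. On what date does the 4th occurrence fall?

1992-02-04

The 4th occurrence is 3 intervals after the first: 3 × 16 = 48 days after 1991-12-18.
December has 31 days — 13 days to the end of December leaves 35.
January has 31 days (4 left).
4 days into February → 1992-02-04.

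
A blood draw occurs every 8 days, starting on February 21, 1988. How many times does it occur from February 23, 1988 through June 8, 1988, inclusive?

Occurrences land 8·i days after February 21, 1988 for i = 0, 1, 2, …
February 23, 1988 is 2 days after the start; 2 ÷ 8 = 0 remainder 2; since the remainder is 2, round up to i = 1. First occurrence in the window: #2 on February 29, 1988 (1×8 = 8 days in).
June 8, 1988 is 108 days after the start; 108 ÷ 8 = 13 remainder 4. Last occurrence in the window: #14 on June 4, 1988.
Occurrences #2 through #14: 13 in total.

13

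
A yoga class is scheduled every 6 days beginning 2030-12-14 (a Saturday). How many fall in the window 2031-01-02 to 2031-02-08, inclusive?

Occurrences land 6·i days after 2030-12-14 for i = 0, 1, 2, …
2031-01-02 is 19 days after the start; 19 ÷ 6 = 3 remainder 1; since the remainder is 1, round up to i = 4. First occurrence in the window: #5 on 2031-01-07 (4×6 = 24 days in).
2031-02-08 is 56 days after the start; 56 ÷ 6 = 9 remainder 2. Last occurrence in the window: #10 on 2031-02-06.
Occurrences #5 through #10: 6 in total.

6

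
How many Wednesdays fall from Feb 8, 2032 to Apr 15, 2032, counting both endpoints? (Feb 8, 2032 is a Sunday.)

Feb 8, 2032 is a Sunday; the first Wednesday on or after it is Feb 11, 2032 (3 days later).
From Feb 11, 2032 to Apr 15, 2032: 18 + 31 + 15 = 64 days (rest of Feb, Mar, Apr).
64 ÷ 7 = 9 full weeks with remainder 1, so 9 more Wednesdays after the first → 10.

10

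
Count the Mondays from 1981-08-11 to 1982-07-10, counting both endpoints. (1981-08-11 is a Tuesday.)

47

1981-08-11 is a Tuesday; the first Monday on or after it is 1981-08-17 (6 days later).
From 1981-08-17 to 1982-07-10: 136 + 191 = 327 days (rest of 1981, to 1982-07-10 in 1982).
327 ÷ 7 = 46 full weeks with remainder 5, so 46 more Mondays after the first → 47.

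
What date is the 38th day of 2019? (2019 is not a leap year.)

January has 31 days (38 − 31 = 7 remain).
7 into February → February 7.

February 7, 2019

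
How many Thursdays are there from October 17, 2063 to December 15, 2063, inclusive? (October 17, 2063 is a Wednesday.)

October 17, 2063 is a Wednesday; the first Thursday on or after it is October 18, 2063 (1 day later).
From October 18, 2063 to December 15, 2063: 13 + 30 + 15 = 58 days (rest of October, November, December).
58 ÷ 7 = 8 full weeks with remainder 2, so 8 more Thursdays after the first → 9.

9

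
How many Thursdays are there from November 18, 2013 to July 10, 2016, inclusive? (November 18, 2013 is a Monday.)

November 18, 2013 is a Monday; the first Thursday on or after it is November 21, 2013 (3 days later).
From November 21, 2013 to July 10, 2016: 40 + 365 + 365 + 192 = 962 days (rest of 2013, 2014, 2015, to July 10, 2016 in 2016).
962 ÷ 7 = 137 full weeks with remainder 3, so 137 more Thursdays after the first → 138.

138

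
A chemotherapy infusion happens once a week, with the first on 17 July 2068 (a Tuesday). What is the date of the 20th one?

27 November 2068

The 20th occurrence is 19 intervals after the first: 19 × 7 = 133 days after 17 July 2068.
July has 31 days — 14 days to the end of July leaves 119.
August has 31 days (88 left).
September has 30 days (58 left).
October has 31 days (27 left).
27 days into November → 27 November 2068.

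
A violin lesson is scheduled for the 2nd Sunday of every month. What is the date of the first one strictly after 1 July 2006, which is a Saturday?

July 2006 starts on a Saturday; its first Sunday is the 2nd, so the 2nd Sunday is the 9th — 9 July 2006.
9 July 2006 is after 1 July 2006, so that is the next one.

9 July 2006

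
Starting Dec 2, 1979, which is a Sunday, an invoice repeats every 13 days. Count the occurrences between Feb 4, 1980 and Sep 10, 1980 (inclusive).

Occurrences land 13·i days after Dec 2, 1979 for i = 0, 1, 2, …
Feb 4, 1980 is 64 days after the start; 64 ÷ 13 = 4 remainder 12; since the remainder is 12, round up to i = 5. First occurrence in the window: #6 on Feb 5, 1980 (5×13 = 65 days in).
Sep 10, 1980 is 283 days after the start; 283 ÷ 13 = 21 remainder 10. Last occurrence in the window: #22 on Aug 31, 1980.
Occurrences #6 through #22: 17 in total.

17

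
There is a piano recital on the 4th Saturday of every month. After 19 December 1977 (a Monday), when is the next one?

24 December 1977

December 1977 starts on a Thursday; its first Saturday is the 3rd, so the 4th Saturday is the 24th — 24 December 1977.
24 December 1977 is after 19 December 1977, so that is the next one.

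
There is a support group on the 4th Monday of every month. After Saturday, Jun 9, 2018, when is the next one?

Jun 25, 2018

Jun 2018 starts on a Friday; its first Monday is the 4th, so the 4th Monday is the 25th — Jun 25, 2018.
Jun 25, 2018 is after Jun 9, 2018, so that is the next one.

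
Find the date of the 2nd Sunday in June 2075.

The first Sunday of June 2075 is June 2.
The 2nd Sunday is 1 weeks later: 2 + 7 = 9.

9 June 2075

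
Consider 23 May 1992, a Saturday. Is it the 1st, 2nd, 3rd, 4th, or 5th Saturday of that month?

Day 23 falls in week ⌈23/7⌉ of the month.
Days 1–7 hold the 1st Saturday, 8–14 the 2nd, 15–21 the 3rd, 22–28 the 4th, 29–31 the 5th.
23 is in the range for the 4th.

4th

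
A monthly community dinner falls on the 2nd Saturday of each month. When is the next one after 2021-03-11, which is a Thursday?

2021-03-13

March 2021 starts on a Monday; its first Saturday is the 6th, so the 2nd Saturday is the 13th — 2021-03-13.
2021-03-13 is after 2021-03-11, so that is the next one.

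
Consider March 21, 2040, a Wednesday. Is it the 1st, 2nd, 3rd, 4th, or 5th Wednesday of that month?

Day 21 falls in week ⌈21/7⌉ of the month.
Days 1–7 hold the 1st Wednesday, 8–14 the 2nd, 15–21 the 3rd, 22–28 the 4th, 29–31 the 5th.
21 is in the range for the 3rd.

3rd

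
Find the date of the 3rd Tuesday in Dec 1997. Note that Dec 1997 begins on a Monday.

Dec 1997 begins on a Monday, so the first Tuesday is Dec 2 (1 day later).
The 3rd Tuesday is 2 weeks later: 2 + 14 = 16.

Dec 16, 1997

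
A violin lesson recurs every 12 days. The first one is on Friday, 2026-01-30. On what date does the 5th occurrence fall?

The 5th occurrence is 4 intervals after the first: 4 × 12 = 48 days after 2026-01-30.
January has 31 days — 1 day to the end of January leaves 47.
February has 28 days (19 left).
19 days into March → 2026-03-19.

2026-03-19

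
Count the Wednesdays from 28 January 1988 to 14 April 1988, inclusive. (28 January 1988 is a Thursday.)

11

28 January 1988 is a Thursday; the first Wednesday on or after it is 3 February 1988 (6 days later).
From 3 February 1988 to 14 April 1988: 26 + 31 + 14 = 71 days (rest of February, March, April).
71 ÷ 7 = 10 full weeks with remainder 1, so 10 more Wednesdays after the first → 11.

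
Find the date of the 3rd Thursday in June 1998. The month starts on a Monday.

18 June 1998

June 1998 begins on a Monday, so the first Thursday is June 4 (3 days later).
The 3rd Thursday is 2 weeks later: 4 + 14 = 18.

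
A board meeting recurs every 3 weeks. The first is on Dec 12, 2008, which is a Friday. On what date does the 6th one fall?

Mar 27, 2009

The 6th occurrence is 5 intervals after the first: 5 × 21 = 105 days after Dec 12, 2008.
Dec has 31 days — 19 days to the end of Dec leaves 86.
Jan has 31 days (55 left).
Feb has 28 days (27 left).
27 days into Mar → Mar 27, 2009.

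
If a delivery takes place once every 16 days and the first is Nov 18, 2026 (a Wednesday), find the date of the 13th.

May 29, 2027

The 13th occurrence is 12 intervals after the first: 12 × 16 = 192 days after Nov 18, 2026.
Nov has 30 days — 12 days to the end of Nov leaves 180.
Dec has 31 days (149 left).
Jan has 31 days (118 left).
Feb has 28 days (90 left).
Mar has 31 days (59 left).
Apr has 30 days (29 left).
29 days into May → May 29, 2027.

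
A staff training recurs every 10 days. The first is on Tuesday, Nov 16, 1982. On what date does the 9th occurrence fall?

The 9th occurrence is 8 intervals after the first: 8 × 10 = 80 days after Nov 16, 1982.
Nov has 30 days — 14 days to the end of Nov leaves 66.
Dec has 31 days (35 left).
Jan has 31 days (4 left).
4 days into Feb → Feb 4, 1983.

Feb 4, 1983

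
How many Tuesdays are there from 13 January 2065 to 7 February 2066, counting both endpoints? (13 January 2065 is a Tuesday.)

56

13 January 2065 is a Tuesday; the first Tuesday on or after it is 13 January 2065.
From 13 January 2065 to 7 February 2066: 352 + 38 = 390 days (rest of 2065, to 7 February 2066 in 2066).
390 ÷ 7 = 55 full weeks with remainder 5, so 55 more Tuesdays after the first → 56.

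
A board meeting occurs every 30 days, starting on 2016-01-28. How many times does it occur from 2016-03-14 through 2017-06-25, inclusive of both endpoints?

Occurrences land 30·i days after 2016-01-28 for i = 0, 1, 2, …
2016-03-14 is 46 days after the start; 46 ÷ 30 = 1 remainder 16; since the remainder is 16, round up to i = 2. First occurrence in the window: #3 on 2016-03-28 (2×30 = 60 days in).
2017-06-25 is 514 days after the start; 514 ÷ 30 = 17 remainder 4. Last occurrence in the window: #18 on 2017-06-21.
Occurrences #3 through #18: 16 in total.

16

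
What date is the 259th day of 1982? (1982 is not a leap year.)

Jan has 31 days (259 − 31 = 228 remain).
Feb has 28 days (228 − 28 = 200 remain).
Mar has 31 days (200 − 31 = 169 remain).
Apr has 30 days (169 − 30 = 139 remain).
May has 31 days (139 − 31 = 108 remain).
Jun has 30 days (108 − 30 = 78 remain).
Jul has 31 days (78 − 31 = 47 remain).
Aug has 31 days (47 − 31 = 16 remain).
16 into Sep → Sep 16.

Sep 16, 1982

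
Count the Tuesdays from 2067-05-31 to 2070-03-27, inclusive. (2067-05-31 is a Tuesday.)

148

2067-05-31 is a Tuesday; the first Tuesday on or after it is 2067-05-31.
From 2067-05-31 to 2070-03-27: 214 + 366 + 365 + 86 = 1031 days (rest of 2067, 2068, 2069, to 2070-03-27 in 2070).
1031 ÷ 7 = 147 full weeks with remainder 2, so 147 more Tuesdays after the first → 148.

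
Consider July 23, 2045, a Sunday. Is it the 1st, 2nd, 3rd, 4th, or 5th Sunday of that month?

Day 23 falls in week ⌈23/7⌉ of the month.
Days 1–7 hold the 1st Sunday, 8–14 the 2nd, 15–21 the 3rd, 22–28 the 4th, 29–31 the 5th.
23 is in the range for the 4th.

4th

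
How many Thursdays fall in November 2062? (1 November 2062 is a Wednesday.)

1 November 2062 is a Wednesday; the first Thursday on or after it is 2 November 2062 (1 day later).
From 2 November 2062 to 30 November 2062 is 30 − 2 = 28 days.
28 ÷ 7 = 4 full weeks with remainder 0, so 4 more Thursdays after the first → 5.

5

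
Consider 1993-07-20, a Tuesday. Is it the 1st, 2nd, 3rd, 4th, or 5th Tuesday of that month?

Day 20 falls in week ⌈20/7⌉ of the month.
Days 1–7 hold the 1st Tuesday, 8–14 the 2nd, 15–21 the 3rd, 22–28 the 4th, 29–31 the 5th.
20 is in the range for the 3rd.

3rd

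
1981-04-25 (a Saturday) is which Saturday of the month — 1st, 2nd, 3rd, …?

Day 25 falls in week ⌈25/7⌉ of the month.
Days 1–7 hold the 1st Saturday, 8–14 the 2nd, 15–21 the 3rd, 22–28 the 4th, 29–31 the 5th.
25 is in the range for the 4th.

4th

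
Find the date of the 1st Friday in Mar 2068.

Mar 2, 2068

Mar 2068 begins on a Thursday, so the first Friday is Mar 2 (1 day later).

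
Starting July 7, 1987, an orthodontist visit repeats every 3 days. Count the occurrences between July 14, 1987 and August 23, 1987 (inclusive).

13

Occurrences land 3·i days after July 7, 1987 for i = 0, 1, 2, …
July 14, 1987 is 7 days after the start; 7 ÷ 3 = 2 remainder 1; since the remainder is 1, round up to i = 3. First occurrence in the window: #4 on July 16, 1987 (3×3 = 9 days in).
August 23, 1987 is 47 days after the start; 47 ÷ 3 = 15 remainder 2. Last occurrence in the window: #16 on August 21, 1987.
Occurrences #4 through #16: 13 in total.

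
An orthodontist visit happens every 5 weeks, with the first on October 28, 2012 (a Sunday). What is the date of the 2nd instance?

December 2, 2012

The 2nd occurrence is 1 interval after the first: 1 × 35 = 35 days after October 28, 2012.
October has 31 days — 3 days to the end of October leaves 32.
November has 30 days (2 left).
2 days into December → December 2, 2012.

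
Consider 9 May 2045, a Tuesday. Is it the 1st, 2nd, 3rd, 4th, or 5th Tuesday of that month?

2nd

Day 9 falls in week ⌈9/7⌉ of the month.
Days 1–7 hold the 1st Tuesday, 8–14 the 2nd, 15–21 the 3rd, 22–28 the 4th, 29–31 the 5th.
9 is in the range for the 2nd.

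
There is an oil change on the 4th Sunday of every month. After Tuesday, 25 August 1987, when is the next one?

27 September 1987

August 1987 starts on a Saturday; its first Sunday is the 2nd, so the 4th Sunday is the 23rd — 23 August 1987.
That is not after 25 August 1987, so look at September 1987.
September 1987 starts on a Tuesday; its first Sunday is the 6th, so the 4th Sunday is the 27th — 27 September 1987.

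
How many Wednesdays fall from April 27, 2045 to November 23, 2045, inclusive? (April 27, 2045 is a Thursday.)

30

April 27, 2045 is a Thursday; the first Wednesday on or after it is May 3, 2045 (6 days later).
From May 3, 2045 to November 23, 2045: 28 + 30 + 31 + 31 + 30 + 31 + 23 = 204 days (rest of May, June, July, August, September, October, November).
204 ÷ 7 = 29 full weeks with remainder 1, so 29 more Wednesdays after the first → 30.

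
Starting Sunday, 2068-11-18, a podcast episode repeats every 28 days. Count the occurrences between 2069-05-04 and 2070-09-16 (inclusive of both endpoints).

18

Occurrences land 28·i days after 2068-11-18 for i = 0, 1, 2, …
2069-05-04 is 167 days after the start; 167 ÷ 28 = 5 remainder 27; since the remainder is 27, round up to i = 6. First occurrence in the window: #7 on 2069-05-05 (6×28 = 168 days in).
2070-09-16 is 667 days after the start; 667 ÷ 28 = 23 remainder 23. Last occurrence in the window: #24 on 2070-08-24.
Occurrences #7 through #24: 18 in total.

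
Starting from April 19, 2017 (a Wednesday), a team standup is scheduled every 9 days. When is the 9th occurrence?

June 30, 2017

The 9th occurrence is 8 intervals after the first: 8 × 9 = 72 days after April 19, 2017.
April has 30 days — 11 days to the end of April leaves 61.
May has 31 days (30 left).
30 days into June → June 30, 2017.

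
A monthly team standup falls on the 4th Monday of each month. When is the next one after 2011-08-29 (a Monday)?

2011-09-26

August 2011 starts on a Monday; its first Monday is the 1st, so the 4th Monday is the 22nd — 2011-08-22.
That is not after 2011-08-29, so look at September 2011.
September 2011 starts on a Thursday; its first Monday is the 5th, so the 4th Monday is the 26th — 2011-09-26.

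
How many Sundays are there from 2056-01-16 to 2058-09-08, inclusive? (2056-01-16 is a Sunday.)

2056-01-16 is a Sunday; the first Sunday on or after it is 2056-01-16.
From 2056-01-16 to 2058-09-08: 350 + 365 + 251 = 966 days (rest of 2056, 2057, to 2058-09-08 in 2058).
966 ÷ 7 = 138 full weeks with remainder 0, so 138 more Sundays after the first → 139.

139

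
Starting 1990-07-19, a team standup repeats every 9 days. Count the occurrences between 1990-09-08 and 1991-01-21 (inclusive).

15

Occurrences land 9·i days after 1990-07-19 for i = 0, 1, 2, …
1990-09-08 is 51 days after the start; 51 ÷ 9 = 5 remainder 6; since the remainder is 6, round up to i = 6. First occurrence in the window: #7 on 1990-09-11 (6×9 = 54 days in).
1991-01-21 is 186 days after the start; 186 ÷ 9 = 20 remainder 6. Last occurrence in the window: #21 on 1991-01-15.
Occurrences #7 through #21: 15 in total.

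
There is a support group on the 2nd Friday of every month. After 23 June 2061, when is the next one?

June 2061 starts on a Wednesday; its first Friday is the 3rd, so the 2nd Friday is the 10th — 10 June 2061.
That is not after 23 June 2061, so look at July 2061.
July 2061 starts on a Friday; its first Friday is the 1st, so the 2nd Friday is the 8th — 8 July 2061.

8 July 2061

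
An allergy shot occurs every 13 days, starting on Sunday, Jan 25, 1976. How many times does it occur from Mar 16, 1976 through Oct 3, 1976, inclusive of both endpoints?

Occurrences land 13·i days after Jan 25, 1976 for i = 0, 1, 2, …
Mar 16, 1976 is 51 days after the start; 51 ÷ 13 = 3 remainder 12; since the remainder is 12, round up to i = 4. First occurrence in the window: #5 on Mar 17, 1976 (4×13 = 52 days in).
Oct 3, 1976 is 252 days after the start; 252 ÷ 13 = 19 remainder 5. Last occurrence in the window: #20 on Sep 28, 1976.
Occurrences #5 through #20: 16 in total.

16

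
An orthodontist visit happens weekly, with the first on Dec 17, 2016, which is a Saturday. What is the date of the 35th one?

The 35th occurrence is 34 intervals after the first: 34 × 7 = 238 days after Dec 17, 2016.
Dec has 31 days — 14 days to the end of Dec leaves 224.
Jan has 31 days (193 left).
Feb has 28 days (165 left).
Mar has 31 days (134 left).
Apr has 30 days (104 left).
May has 31 days (73 left).
Jun has 30 days (43 left).
Jul has 31 days (12 left).
12 days into Aug → Aug 12, 2017.

Aug 12, 2017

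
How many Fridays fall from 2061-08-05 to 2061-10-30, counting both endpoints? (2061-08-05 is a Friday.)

13

2061-08-05 is a Friday; the first Friday on or after it is 2061-08-05.
From 2061-08-05 to 2061-10-30: 26 + 30 + 30 = 86 days (rest of August, September, October).
86 ÷ 7 = 12 full weeks with remainder 2, so 12 more Fridays after the first → 13.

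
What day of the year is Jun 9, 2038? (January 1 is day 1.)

Days in months before Jun: 31 + 28 + 31 + 30 + 31 = 151.
Plus 9 days into Jun → day 160.

160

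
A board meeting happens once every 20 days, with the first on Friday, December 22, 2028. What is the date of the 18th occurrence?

November 27, 2029

The 18th occurrence is 17 intervals after the first: 17 × 20 = 340 days after December 22, 2028.
December has 31 days — 9 days to the end of December leaves 331.
January has 31 days (300 left).
February has 28 days (272 left).
March has 31 days (241 left).
April has 30 days (211 left).
May has 31 days (180 left).
June has 30 days (150 left).
July has 31 days (119 left).
August has 31 days (88 left).
September has 30 days (58 left).
October has 31 days (27 left).
27 days into November → November 27, 2029.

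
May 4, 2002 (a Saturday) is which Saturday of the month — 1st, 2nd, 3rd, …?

1st

Day 4 falls in week ⌈4/7⌉ of the month.
Days 1–7 hold the 1st Saturday, 8–14 the 2nd, 15–21 the 3rd, 22–28 the 4th, 29–31 the 5th.
4 is in the range for the 1st.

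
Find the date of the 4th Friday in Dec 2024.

Dec 27, 2024

The first Friday of Dec 2024 is Dec 6.
The 4th Friday is 3 weeks later: 6 + 21 = 27.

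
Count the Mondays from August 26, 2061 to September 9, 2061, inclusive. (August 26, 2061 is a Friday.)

August 26, 2061 is a Friday; the first Monday on or after it is August 29, 2061 (3 days later).
From August 29, 2061 to September 9, 2061: 2 + 9 = 11 days (rest of August, September).
11 ÷ 7 = 1 full weeks with remainder 4, so 1 more Mondays after the first → 2.

2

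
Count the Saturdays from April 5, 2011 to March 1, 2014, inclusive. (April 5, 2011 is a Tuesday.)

152

April 5, 2011 is a Tuesday; the first Saturday on or after it is April 9, 2011 (4 days later).
From April 9, 2011 to March 1, 2014: 266 + 366 + 365 + 60 = 1057 days (rest of 2011, 2012, 2013, to March 1, 2014 in 2014).
1057 ÷ 7 = 151 full weeks with remainder 0, so 151 more Saturdays after the first → 152.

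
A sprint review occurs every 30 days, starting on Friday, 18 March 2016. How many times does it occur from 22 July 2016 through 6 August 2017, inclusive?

Occurrences land 30·i days after 18 March 2016 for i = 0, 1, 2, …
22 July 2016 is 126 days after the start; 126 ÷ 30 = 4 remainder 6; since the remainder is 6, round up to i = 5. First occurrence in the window: #6 on 15 August 2016 (5×30 = 150 days in).
6 August 2017 is 506 days after the start; 506 ÷ 30 = 16 remainder 26. Last occurrence in the window: #17 on 11 July 2017.
Occurrences #6 through #17: 12 in total.

12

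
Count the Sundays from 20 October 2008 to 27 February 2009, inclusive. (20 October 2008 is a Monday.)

20 October 2008 is a Monday; the first Sunday on or after it is 26 October 2008 (6 days later).
From 26 October 2008 to 27 February 2009: 5 + 30 + 31 + 31 + 27 = 124 days (rest of October, November, December, January, February).
124 ÷ 7 = 17 full weeks with remainder 5, so 17 more Sundays after the first → 18.

18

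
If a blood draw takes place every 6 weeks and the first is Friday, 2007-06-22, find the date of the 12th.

2008-09-26

The 12th occurrence is 11 intervals after the first: 11 × 42 = 462 days after 2007-06-22.
June has 30 days — 8 days to the end of June leaves 454.
From end of June to end of 2007 is 184 days (270 left).
January has 31 days (239 left).
February has 29 days (210 left).
March has 31 days (179 left).
April has 30 days (149 left).
May has 31 days (118 left).
June has 30 days (88 left).
July has 31 days (57 left).
August has 31 days (26 left).
26 days into September → 2008-09-26.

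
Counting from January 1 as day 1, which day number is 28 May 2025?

148

Days in months before May: 31 + 28 + 31 + 30 = 120.
Plus 28 days into May → day 148.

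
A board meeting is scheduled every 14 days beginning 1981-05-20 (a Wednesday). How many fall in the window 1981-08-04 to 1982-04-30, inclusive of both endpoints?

Occurrences land 14·i days after 1981-05-20 for i = 0, 1, 2, …
1981-08-04 is 76 days after the start; 76 ÷ 14 = 5 remainder 6; since the remainder is 6, round up to i = 6. First occurrence in the window: #7 on 1981-08-12 (6×14 = 84 days in).
1982-04-30 is 345 days after the start; 345 ÷ 14 = 24 remainder 9. Last occurrence in the window: #25 on 1982-04-21.
Occurrences #7 through #25: 19 in total.

19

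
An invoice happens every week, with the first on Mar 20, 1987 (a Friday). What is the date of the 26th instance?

The 26th occurrence is 25 intervals after the first: 25 × 7 = 175 days after Mar 20, 1987.
Mar has 31 days — 11 days to the end of Mar leaves 164.
Apr has 30 days (134 left).
May has 31 days (103 left).
Jun has 30 days (73 left).
Jul has 31 days (42 left).
Aug has 31 days (11 left).
11 days into Sep → Sep 11, 1987.

Sep 11, 1987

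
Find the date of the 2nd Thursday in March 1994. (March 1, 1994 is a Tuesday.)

March 1994 begins on a Tuesday, so the first Thursday is March 3 (2 days later).
The 2nd Thursday is 1 weeks later: 3 + 7 = 10.

1994-03-10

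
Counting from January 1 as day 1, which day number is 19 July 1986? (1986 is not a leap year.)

200

Days in months before July: 31 + 28 + 31 + 30 + 31 + 30 = 181.
Plus 19 days into July → day 200.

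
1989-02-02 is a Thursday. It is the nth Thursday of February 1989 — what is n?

Day 2 falls in week ⌈2/7⌉ of the month.
Days 1–7 hold the 1st Thursday, 8–14 the 2nd, 15–21 the 3rd, 22–28 the 4th, 29–31 the 5th.
2 is in the range for the 1st.

1st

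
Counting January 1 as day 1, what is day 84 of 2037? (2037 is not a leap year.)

Jan has 31 days (84 − 31 = 53 remain).
Feb has 28 days (53 − 28 = 25 remain).
25 into Mar → Mar 25.

Mar 25, 2037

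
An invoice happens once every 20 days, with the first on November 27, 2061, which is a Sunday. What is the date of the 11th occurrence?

June 15, 2062

The 11th occurrence is 10 intervals after the first: 10 × 20 = 200 days after November 27, 2061.
November has 30 days — 3 days to the end of November leaves 197.
December has 31 days (166 left).
January has 31 days (135 left).
February has 28 days (107 left).
March has 31 days (76 left).
April has 30 days (46 left).
May has 31 days (15 left).
15 days into June → June 15, 2062.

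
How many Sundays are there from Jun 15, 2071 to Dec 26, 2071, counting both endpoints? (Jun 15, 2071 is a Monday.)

27

Jun 15, 2071 is a Monday; the first Sunday on or after it is Jun 21, 2071 (6 days later).
From Jun 21, 2071 to Dec 26, 2071: 9 + 31 + 31 + 30 + 31 + 30 + 26 = 188 days (rest of Jun, Jul, Aug, Sep, Oct, Nov, Dec).
188 ÷ 7 = 26 full weeks with remainder 6, so 26 more Sundays after the first → 27.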